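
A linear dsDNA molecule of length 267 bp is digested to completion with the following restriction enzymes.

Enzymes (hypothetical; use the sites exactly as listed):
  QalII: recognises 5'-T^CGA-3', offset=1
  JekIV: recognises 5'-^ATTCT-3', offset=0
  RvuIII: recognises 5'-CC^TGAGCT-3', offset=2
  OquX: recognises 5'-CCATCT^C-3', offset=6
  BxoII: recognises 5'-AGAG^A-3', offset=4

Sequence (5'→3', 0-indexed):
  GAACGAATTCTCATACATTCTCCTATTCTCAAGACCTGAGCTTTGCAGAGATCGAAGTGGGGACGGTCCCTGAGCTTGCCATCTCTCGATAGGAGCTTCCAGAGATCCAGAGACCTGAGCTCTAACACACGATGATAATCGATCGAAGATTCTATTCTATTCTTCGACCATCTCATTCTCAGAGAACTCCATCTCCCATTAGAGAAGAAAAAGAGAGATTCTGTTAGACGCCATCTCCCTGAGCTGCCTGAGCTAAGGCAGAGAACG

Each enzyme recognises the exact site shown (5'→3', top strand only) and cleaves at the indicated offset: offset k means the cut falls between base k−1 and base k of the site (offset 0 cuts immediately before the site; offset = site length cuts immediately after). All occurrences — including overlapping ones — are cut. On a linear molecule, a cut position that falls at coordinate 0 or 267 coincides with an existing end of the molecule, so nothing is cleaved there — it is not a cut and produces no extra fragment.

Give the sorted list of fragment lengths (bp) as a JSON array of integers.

Site scan:
  QalII TCGA/1: at [51, 85, 138, 142, 163] ⇒ [52, 86, 139, 143, 164]
  JekIV ATTCT/0: at [6, 16, 24, 148, 153, 158, 174, 217] ⇒ [6, 16, 24, 148, 153, 158, 174, 217]
  RvuIII CCTGAGCT/2: at [34, 68, 113, 237, 246] ⇒ [36, 70, 115, 239, 248]
  OquX CCATCTC/6: at [78, 167, 188, 230] ⇒ [84, 173, 194, 236]
  BxoII AGAGA/4: at [46, 100, 108, 180, 200, 211, 213, 259] ⇒ [50, 104, 112, 184, 204, 215, 217, 263]

All cut coordinates (distinct, sorted): [6, 16, 24, 36, 50, 52, 70, 84, 86, 104, 112, 115, 139, 143, 148, 153, 158, 164, 173, 174, 184, 194, 204, 215, 217, 236, 239, 248, 263]

Fragments:
  [0,6): 6 bp
  [6,16): 10 bp
  [16,24): 8 bp
  [24,36): 12 bp
  [36,50): 14 bp
  [50,52): 2 bp
  [52,70): 18 bp
  [70,84): 14 bp
  [84,86): 2 bp
  [86,104): 18 bp
  [104,112): 8 bp
  [112,115): 3 bp
  [115,139): 24 bp
  [139,143): 4 bp
  [143,148): 5 bp
  [148,153): 5 bp
  [153,158): 5 bp
  [158,164): 6 bp
  [164,173): 9 bp
  [173,174): 1 bp
  [174,184): 10 bp
  [184,194): 10 bp
  [194,204): 10 bp
  [204,215): 11 bp
  [215,217): 2 bp
  [217,236): 19 bp
  [236,239): 3 bp
  [239,248): 9 bp
  [248,263): 15 bp
  [263,267): 4 bp

[1,2,2,2,3,3,4,4,5,5,5,6,6,8,8,9,9,10,10,10,10,11,12,14,14,15,18,18,19,24]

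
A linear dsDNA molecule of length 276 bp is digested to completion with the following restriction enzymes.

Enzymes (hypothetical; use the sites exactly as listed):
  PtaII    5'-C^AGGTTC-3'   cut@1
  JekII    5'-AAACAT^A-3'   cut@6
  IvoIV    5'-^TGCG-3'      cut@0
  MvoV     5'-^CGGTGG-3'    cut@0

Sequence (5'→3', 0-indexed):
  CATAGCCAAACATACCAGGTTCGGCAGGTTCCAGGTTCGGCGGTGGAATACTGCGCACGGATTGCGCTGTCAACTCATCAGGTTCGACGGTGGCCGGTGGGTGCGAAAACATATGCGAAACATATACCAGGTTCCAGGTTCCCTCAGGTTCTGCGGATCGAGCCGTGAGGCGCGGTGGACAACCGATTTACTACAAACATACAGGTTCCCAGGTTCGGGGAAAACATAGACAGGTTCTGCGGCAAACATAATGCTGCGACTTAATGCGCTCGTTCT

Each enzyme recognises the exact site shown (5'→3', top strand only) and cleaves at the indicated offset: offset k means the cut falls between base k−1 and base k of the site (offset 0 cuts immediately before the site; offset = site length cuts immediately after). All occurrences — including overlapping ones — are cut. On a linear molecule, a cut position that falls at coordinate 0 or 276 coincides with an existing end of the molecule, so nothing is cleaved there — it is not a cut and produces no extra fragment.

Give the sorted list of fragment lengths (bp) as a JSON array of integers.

[1,2,3,4,5,5,6,6,7,7,7,7,8,8,8,9,10,10,10,11,11,11,12,12,13,17,17,21,28]

Per-enzyme occurrences:
  PtaII (CAGGTTC, off=1): starts [15, 24, 31, 78, 127, 134, 144, 201, 209, 230] → cuts [16, 25, 32, 79, 128, 135, 145, 202, 210, 231]
  JekII (AAACATA, off=6): starts [7, 106, 117, 194, 221, 243] → cuts [13, 112, 123, 200, 227, 249]
  IvoIV (TGCG, off=0): starts [51, 62, 101, 113, 151, 237, 254, 264] → cuts [51, 62, 101, 113, 151, 237, 254, 264]
  MvoV (CGGTGG, off=0): starts [40, 87, 94, 172] → cuts [40, 87, 94, 172]

Pooled cuts: [13, 16, 25, 32, 40, 51, 62, 79, 87, 94, 101, 112, 113, 123, 128, 135, 145, 151, 172, 200, 202, 210, 227, 231, 237, 249, 254, 264]

Fragment lengths:
  [0,13): 13 bp
  [13,16): 3 bp
  [16,25): 9 bp
  [25,32): 7 bp
  [32,40): 8 bp
  [40,51): 11 bp
  [51,62): 11 bp
  [62,79): 17 bp
  [79,87): 8 bp
  [87,94): 7 bp
  [94,101): 7 bp
  [101,112): 11 bp
  [112,113): 1 bp
  [113,123): 10 bp
  [123,128): 5 bp
  [128,135): 7 bp
  [135,145): 10 bp
  [145,151): 6 bp
  [151,172): 21 bp
  [172,200): 28 bp
  [200,202): 2 bp
  [202,210): 8 bp
  [210,227): 17 bp
  [227,231): 4 bp
  [231,237): 6 bp
  [237,249): 12 bp
  [249,254): 5 bp
  [254,264): 10 bp
  [264,276): 12 bp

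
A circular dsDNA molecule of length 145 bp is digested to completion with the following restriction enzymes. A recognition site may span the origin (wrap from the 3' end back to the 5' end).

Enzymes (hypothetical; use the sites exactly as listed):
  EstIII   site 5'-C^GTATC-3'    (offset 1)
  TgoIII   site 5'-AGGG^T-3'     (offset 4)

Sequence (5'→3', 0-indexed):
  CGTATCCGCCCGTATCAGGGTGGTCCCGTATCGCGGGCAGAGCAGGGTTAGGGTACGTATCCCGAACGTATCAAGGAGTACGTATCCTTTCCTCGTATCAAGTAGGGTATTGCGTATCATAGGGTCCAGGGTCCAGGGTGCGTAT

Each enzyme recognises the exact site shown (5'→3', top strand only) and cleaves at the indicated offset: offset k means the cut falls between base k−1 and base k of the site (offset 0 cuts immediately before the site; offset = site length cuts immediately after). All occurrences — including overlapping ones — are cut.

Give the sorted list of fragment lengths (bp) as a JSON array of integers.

Site scan:
  EstIII (CGTATC, off=1): starts [0, 10, 26, 55, 66, 80, 93, 112, 140] → cuts [1, 11, 27, 56, 67, 81, 94, 113, 141]
  TgoIII (AGGGT, off=4): starts [16, 43, 49, 103, 120, 127, 134] → cuts [20, 47, 53, 107, 124, 131, 138]

Pooled cuts: [1, 11, 20, 27, 47, 53, 56, 67, 81, 94, 107, 113, 124, 131, 138, 141]

Fragments:
  1→11: 10 bp
  11→20: 9 bp
  20→27: 7 bp
  27→47: 20 bp
  47→53: 6 bp
  53→56: 3 bp
  56→67: 11 bp
  67→81: 14 bp
  81→94: 13 bp
  94→107: 13 bp
  107→113: 6 bp
  113→124: 11 bp
  124→131: 7 bp
  131→138: 7 bp
  138→141: 3 bp
  141→1 (wrap): 145-141+1 = 5 bp

[3,3,5,6,6,7,7,7,9,10,11,11,13,13,14,20]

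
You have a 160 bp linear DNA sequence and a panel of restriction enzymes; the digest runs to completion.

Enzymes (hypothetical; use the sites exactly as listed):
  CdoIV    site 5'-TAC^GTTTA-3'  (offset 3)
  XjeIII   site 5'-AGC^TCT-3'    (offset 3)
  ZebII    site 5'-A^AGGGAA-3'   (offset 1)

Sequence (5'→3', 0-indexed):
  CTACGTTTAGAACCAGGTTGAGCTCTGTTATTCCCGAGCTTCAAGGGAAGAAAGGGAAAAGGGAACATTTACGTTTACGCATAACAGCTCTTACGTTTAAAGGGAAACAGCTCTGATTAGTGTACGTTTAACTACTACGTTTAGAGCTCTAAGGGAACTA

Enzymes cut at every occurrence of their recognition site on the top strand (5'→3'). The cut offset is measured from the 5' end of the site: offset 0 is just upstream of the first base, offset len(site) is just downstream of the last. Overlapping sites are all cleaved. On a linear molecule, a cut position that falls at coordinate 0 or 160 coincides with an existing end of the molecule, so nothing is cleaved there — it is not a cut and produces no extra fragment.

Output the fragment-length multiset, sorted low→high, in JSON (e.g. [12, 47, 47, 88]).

Site scan:
  CdoIV TACGTTTA/3: at [1, 69, 91, 122, 135] ⇒ [4, 72, 94, 125, 138]
  XjeIII AGCTCT/3: at [20, 85, 108, 144] ⇒ [23, 88, 111, 147]
  ZebII AAGGGAA/1: at [42, 51, 58, 99, 150] ⇒ [43, 52, 59, 100, 151]

All cut coordinates (distinct, sorted): [4, 23, 43, 52, 59, 72, 88, 94, 100, 111, 125, 138, 147, 151]

Fragments:
  [0,4): 4 bp
  [4,23): 19 bp
  [23,43): 20 bp
  [43,52): 9 bp
  [52,59): 7 bp
  [59,72): 13 bp
  [72,88): 16 bp
  [88,94): 6 bp
  [94,100): 6 bp
  [100,111): 11 bp
  [111,125): 14 bp
  [125,138): 13 bp
  [138,147): 9 bp
  [147,151): 4 bp
  [151,160): 9 bp

[4,4,6,6,7,9,9,9,11,13,13,14,16,19,20]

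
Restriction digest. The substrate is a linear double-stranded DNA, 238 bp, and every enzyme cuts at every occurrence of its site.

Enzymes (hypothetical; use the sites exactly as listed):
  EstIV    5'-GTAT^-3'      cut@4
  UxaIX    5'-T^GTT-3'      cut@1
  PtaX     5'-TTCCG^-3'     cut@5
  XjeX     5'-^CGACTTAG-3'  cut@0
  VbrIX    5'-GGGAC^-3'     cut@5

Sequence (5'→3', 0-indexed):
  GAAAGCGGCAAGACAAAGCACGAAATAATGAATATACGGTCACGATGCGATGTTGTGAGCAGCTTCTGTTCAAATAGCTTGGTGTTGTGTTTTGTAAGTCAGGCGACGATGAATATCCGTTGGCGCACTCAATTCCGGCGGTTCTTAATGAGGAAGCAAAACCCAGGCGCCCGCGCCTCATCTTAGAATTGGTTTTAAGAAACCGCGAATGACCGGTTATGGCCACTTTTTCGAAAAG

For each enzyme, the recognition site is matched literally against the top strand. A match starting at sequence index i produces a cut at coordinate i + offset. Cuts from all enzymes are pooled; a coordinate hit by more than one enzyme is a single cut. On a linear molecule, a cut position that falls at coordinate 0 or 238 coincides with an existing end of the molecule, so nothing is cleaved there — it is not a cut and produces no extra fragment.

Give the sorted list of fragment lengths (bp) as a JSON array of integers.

Per-enzyme occurrences:
  EstIV (GTAT, off=4): no sites
  UxaIX (TGTT, off=1): starts [50, 66, 82, 87] → cuts [51, 67, 83, 88]
  PtaX (TTCCG, off=5): starts [132] → cuts [137]
  XjeX (CGACTTAG, off=0): no sites
  VbrIX (GGGAC, off=5): no sites

All cut coordinates (distinct, sorted): [51, 67, 83, 88, 137]

Fragments:
  [0,51): 51 bp
  [51,67): 16 bp
  [67,83): 16 bp
  [83,88): 5 bp
  [88,137): 49 bp
  [137,238): 101 bp

[5,16,16,49,51,101]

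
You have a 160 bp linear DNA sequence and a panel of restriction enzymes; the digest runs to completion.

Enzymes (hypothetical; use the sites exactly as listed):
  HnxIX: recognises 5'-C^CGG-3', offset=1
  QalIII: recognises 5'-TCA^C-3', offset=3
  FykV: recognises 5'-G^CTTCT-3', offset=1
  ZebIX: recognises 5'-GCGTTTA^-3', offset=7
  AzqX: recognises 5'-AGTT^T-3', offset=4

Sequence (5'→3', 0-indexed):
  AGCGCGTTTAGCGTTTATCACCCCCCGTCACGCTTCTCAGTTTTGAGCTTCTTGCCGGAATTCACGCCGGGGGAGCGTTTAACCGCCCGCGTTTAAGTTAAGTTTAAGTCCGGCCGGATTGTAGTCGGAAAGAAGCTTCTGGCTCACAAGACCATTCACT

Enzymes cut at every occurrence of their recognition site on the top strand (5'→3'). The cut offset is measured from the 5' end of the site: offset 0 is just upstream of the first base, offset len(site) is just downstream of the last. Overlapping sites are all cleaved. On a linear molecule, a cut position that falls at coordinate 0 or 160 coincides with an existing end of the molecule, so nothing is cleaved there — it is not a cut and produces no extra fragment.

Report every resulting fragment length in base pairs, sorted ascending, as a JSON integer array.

Site scan:
  HnxIX CCGG/1: at [54, 66, 109, 113] ⇒ [55, 67, 110, 114]
  QalIII TCAC/3: at [17, 27, 61, 143, 155] ⇒ [20, 30, 64, 146, 158]
  FykV GCTTCT/1: at [31, 46, 134] ⇒ [32, 47, 135]
  ZebIX GCGTTTA/7: at [3, 10, 74, 88] ⇒ [10, 17, 81, 95]
  AzqX AGTTT/4: at [38, 100] ⇒ [42, 104]

Pooled cuts: [10, 17, 20, 30, 32, 42, 47, 55, 64, 67, 81, 95, 104, 110, 114, 135, 146, 158]

Fragments:
  [0,10): 10 bp
  [10,17): 7 bp
  [17,20): 3 bp
  [20,30): 10 bp
  [30,32): 2 bp
  [32,42): 10 bp
  [42,47): 5 bp
  [47,55): 8 bp
  [55,64): 9 bp
  [64,67): 3 bp
  [67,81): 14 bp
  [81,95): 14 bp
  [95,104): 9 bp
  [104,110): 6 bp
  [110,114): 4 bp
  [114,135): 21 bp
  [135,146): 11 bp
  [146,158): 12 bp
  [158,160): 2 bp

[2,2,3,3,4,5,6,7,8,9,9,10,10,10,11,12,14,14,21]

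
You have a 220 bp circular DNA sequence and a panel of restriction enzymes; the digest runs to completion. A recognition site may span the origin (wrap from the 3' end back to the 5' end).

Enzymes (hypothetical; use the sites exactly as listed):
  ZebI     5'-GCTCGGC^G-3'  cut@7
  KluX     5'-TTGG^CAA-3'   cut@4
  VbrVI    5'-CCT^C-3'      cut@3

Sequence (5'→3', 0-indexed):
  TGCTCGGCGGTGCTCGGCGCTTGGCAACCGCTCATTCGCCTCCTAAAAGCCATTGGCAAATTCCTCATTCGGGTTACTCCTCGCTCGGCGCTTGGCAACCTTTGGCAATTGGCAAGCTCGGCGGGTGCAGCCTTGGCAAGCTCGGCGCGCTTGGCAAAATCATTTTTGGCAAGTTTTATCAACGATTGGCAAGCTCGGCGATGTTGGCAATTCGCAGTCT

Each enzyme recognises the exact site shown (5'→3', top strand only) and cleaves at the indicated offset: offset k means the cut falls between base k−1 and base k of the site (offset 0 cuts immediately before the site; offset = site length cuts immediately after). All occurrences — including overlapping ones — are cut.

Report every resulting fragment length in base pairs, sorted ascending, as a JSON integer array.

[6,6,7,8,8,8,9,10,10,10,10,10,14,15,15,16,17,20,21]

Per-enzyme occurrences:
  ZebI (GCTCGGCG, off=7): starts [1, 11, 82, 115, 139, 192] → cuts [8, 18, 89, 122, 146, 199]
  KluX (TTGGCAA, off=4): starts [20, 52, 91, 101, 108, 132, 150, 165, 185, 203] → cuts [24, 56, 95, 105, 112, 136, 154, 169, 189, 207]
  VbrVI (CCTC, off=3): starts [38, 62, 78] → cuts [41, 65, 81]

Pooled cuts: [8, 18, 24, 41, 56, 65, 81, 89, 95, 105, 112, 122, 136, 146, 154, 169, 189, 199, 207]

Fragments:
  8→18: 10 bp
  18→24: 6 bp
  24→41: 17 bp
  41→56: 15 bp
  56→65: 9 bp
  65→81: 16 bp
  81→89: 8 bp
  89→95: 6 bp
  95→105: 10 bp
  105→112: 7 bp
  112→122: 10 bp
  122→136: 14 bp
  136→146: 10 bp
  146→154: 8 bp
  154→169: 15 bp
  169→189: 20 bp
  189→199: 10 bp
  199→207: 8 bp
  207→8 (wrap): 220-207+8 = 21 bp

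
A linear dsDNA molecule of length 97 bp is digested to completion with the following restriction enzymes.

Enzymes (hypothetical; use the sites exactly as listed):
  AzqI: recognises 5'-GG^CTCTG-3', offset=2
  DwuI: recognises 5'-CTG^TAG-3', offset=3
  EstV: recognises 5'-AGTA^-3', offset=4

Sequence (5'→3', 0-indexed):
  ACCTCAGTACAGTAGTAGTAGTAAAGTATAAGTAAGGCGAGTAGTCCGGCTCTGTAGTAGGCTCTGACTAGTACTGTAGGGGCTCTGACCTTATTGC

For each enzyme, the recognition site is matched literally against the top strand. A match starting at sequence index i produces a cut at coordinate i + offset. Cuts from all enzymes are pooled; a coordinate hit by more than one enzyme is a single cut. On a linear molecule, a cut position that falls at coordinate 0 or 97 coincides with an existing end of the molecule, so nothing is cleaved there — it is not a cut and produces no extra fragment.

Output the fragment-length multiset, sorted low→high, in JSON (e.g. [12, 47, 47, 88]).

[2,3,3,3,3,5,5,5,5,6,6,6,9,9,12,15]

Per-enzyme occurrences:
  AzqI GGCTCTG/2: at [47, 59, 80] ⇒ [49, 61, 82]
  DwuI CTGTAG/3: at [51, 73] ⇒ [54, 76]
  EstV AGTA/4: at [5, 10, 13, 16, 19, 24, 30, 39, 55, 69] ⇒ [9, 14, 17, 20, 23, 28, 34, 43, 59, 73]

Pooled cuts: [9, 14, 17, 20, 23, 28, 34, 43, 49, 54, 59, 61, 73, 76, 82]

Fragment lengths:
  [0,9): 9 bp
  [9,14): 5 bp
  [14,17): 3 bp
  [17,20): 3 bp
  [20,23): 3 bp
  [23,28): 5 bp
  [28,34): 6 bp
  [34,43): 9 bp
  [43,49): 6 bp
  [49,54): 5 bp
  [54,59): 5 bp
  [59,61): 2 bp
  [61,73): 12 bp
  [73,76): 3 bp
  [76,82): 6 bp
  [82,97): 15 bp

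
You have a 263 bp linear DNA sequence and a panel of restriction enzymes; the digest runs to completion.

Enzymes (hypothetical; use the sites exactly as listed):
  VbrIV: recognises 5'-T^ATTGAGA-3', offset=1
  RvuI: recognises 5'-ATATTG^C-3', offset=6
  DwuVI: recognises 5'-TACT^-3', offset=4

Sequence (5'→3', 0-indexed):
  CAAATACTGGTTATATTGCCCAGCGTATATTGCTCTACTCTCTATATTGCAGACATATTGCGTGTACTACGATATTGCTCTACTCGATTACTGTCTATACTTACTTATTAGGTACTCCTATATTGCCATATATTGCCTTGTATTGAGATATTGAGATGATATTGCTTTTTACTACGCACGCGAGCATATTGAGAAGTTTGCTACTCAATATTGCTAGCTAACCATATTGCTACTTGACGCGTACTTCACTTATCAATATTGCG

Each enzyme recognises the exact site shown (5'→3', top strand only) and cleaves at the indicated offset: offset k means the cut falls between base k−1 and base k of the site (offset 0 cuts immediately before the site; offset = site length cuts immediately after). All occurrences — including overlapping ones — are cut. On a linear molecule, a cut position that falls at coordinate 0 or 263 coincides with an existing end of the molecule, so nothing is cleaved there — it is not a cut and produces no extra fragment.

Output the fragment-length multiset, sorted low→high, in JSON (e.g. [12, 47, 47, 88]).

[2,4,5,6,7,7,8,8,8,8,8,9,9,9,9,10,10,10,11,11,11,14,14,15,16,16,18]

Site scan:
  VbrIV TATTGAGA/1: at [140, 148, 186] ⇒ [141, 149, 187]
  RvuI ATATTGC/6: at [12, 26, 43, 54, 71, 119, 129, 158, 207, 223, 255] ⇒ [18, 32, 49, 60, 77, 125, 135, 164, 213, 229, 261]
  DwuVI TACT/4: at [4, 35, 64, 80, 88, 97, 101, 112, 169, 201, 230, 241] ⇒ [8, 39, 68, 84, 92, 101, 105, 116, 173, 205, 234, 245]

All cut coordinates (distinct, sorted): [8, 18, 32, 39, 49, 60, 68, 77, 84, 92, 101, 105, 116, 125, 135, 141, 149, 164, 173, 187, 205, 213, 229, 234, 245, 261]

Fragments:
  [0,8): 8 bp
  [8,18): 10 bp
  [18,32): 14 bp
  [32,39): 7 bp
  [39,49): 10 bp
  [49,60): 11 bp
  [60,68): 8 bp
  [68,77): 9 bp
  [77,84): 7 bp
  [84,92): 8 bp
  [92,101): 9 bp
  [101,105): 4 bp
  [105,116): 11 bp
  [116,125): 9 bp
  [125,135): 10 bp
  [135,141): 6 bp
  [141,149): 8 bp
  [149,164): 15 bp
  [164,173): 9 bp
  [173,187): 14 bp
  [187,205): 18 bp
  [205,213): 8 bp
  [213,229): 16 bp
  [229,234): 5 bp
  [234,245): 11 bp
  [245,261): 16 bp
  [261,263): 2 bp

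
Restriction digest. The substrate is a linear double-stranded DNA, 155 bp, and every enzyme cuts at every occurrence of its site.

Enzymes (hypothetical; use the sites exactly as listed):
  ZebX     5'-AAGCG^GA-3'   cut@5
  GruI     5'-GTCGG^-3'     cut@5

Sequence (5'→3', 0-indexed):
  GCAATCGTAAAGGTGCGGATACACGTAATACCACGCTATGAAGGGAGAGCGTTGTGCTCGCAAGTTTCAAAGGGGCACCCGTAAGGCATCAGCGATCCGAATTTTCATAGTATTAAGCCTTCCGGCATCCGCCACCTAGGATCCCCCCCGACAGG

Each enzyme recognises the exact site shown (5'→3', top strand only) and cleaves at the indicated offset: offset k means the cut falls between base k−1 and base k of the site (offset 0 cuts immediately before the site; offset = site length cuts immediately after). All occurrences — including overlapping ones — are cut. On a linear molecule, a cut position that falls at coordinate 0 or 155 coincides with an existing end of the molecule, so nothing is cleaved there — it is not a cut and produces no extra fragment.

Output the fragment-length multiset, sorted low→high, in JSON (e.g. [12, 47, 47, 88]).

[155]

Scan for sites:
  ZebX (AAGCGGA, off=5): no sites
  GruI (GTCGG, off=5): no sites

Pooled cuts: ∅

Fragment lengths:
  no cuts → one linear fragment of 155 bp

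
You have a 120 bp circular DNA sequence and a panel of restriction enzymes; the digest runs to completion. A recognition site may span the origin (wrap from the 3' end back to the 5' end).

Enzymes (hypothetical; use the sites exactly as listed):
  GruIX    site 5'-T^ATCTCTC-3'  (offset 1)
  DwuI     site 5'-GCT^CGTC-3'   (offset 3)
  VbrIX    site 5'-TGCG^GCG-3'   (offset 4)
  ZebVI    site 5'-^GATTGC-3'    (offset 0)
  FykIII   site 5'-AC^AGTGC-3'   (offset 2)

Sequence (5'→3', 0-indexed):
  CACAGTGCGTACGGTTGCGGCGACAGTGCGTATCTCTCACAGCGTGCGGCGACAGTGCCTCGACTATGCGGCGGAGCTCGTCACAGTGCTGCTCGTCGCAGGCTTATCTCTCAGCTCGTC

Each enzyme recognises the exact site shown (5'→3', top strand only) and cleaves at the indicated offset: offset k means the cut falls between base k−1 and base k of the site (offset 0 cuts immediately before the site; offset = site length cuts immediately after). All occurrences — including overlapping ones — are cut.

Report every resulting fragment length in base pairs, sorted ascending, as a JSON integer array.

[5,5,6,7,7,8,9,11,12,16,17,17]

Per-enzyme occurrences:
  GruIX TATCTCTC/1: at [30, 104] ⇒ [31, 105]
  DwuI GCTCGTC/3: at [75, 90, 113] ⇒ [78, 93, 116]
  VbrIX TGCGGCG/4: at [15, 44, 66] ⇒ [19, 48, 70]
  ZebVI (GATTGC, off=0): no sites
  FykIII ACAGTGC/2: at [1, 22, 51, 82] ⇒ [3, 24, 53, 84]

All cut coordinates (distinct, sorted): [3, 19, 24, 31, 48, 53, 70, 78, 84, 93, 105, 116]

Fragment lengths:
  3→19: 16 bp
  19→24: 5 bp
  24→31: 7 bp
  31→48: 17 bp
  48→53: 5 bp
  53→70: 17 bp
  70→78: 8 bp
  78→84: 6 bp
  84→93: 9 bp
  93→105: 12 bp
  105→116: 11 bp
  116→3 (wrap): 120-116+3 = 7 bp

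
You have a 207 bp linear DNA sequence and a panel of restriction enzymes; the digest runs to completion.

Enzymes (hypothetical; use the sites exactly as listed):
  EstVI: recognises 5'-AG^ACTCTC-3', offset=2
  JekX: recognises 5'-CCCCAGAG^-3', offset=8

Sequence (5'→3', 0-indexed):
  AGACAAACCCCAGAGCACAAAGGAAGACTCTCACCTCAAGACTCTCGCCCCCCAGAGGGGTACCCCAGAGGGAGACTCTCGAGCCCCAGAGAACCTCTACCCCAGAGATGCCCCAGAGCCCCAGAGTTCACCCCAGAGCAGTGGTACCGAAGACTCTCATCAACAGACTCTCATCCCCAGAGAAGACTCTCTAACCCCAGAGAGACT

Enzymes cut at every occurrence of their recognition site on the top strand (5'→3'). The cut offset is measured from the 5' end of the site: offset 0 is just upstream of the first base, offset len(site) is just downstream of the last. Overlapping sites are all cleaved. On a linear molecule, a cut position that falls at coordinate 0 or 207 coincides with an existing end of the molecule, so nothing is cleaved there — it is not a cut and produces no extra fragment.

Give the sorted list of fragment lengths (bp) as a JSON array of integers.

[3,4,5,8,11,11,12,13,14,14,14,15,16,16,17,17,17]

Site scan:
  EstVI (AGACTCTC, off=2): starts [24, 38, 72, 150, 164, 183] → cuts [26, 40, 74, 152, 166, 185]
  JekX (CCCCAGAG, off=8): starts [7, 49, 62, 83, 99, 110, 118, 130, 174, 194] → cuts [15, 57, 70, 91, 107, 118, 126, 138, 182, 202]

All cut coordinates (distinct, sorted): [15, 26, 40, 57, 70, 74, 91, 107, 118, 126, 138, 152, 166, 182, 185, 202]

Fragment lengths:
  [0,15): 15 bp
  [15,26): 11 bp
  [26,40): 14 bp
  [40,57): 17 bp
  [57,70): 13 bp
  [70,74): 4 bp
  [74,91): 17 bp
  [91,107): 16 bp
  [107,118): 11 bp
  [118,126): 8 bp
  [126,138): 12 bp
  [138,152): 14 bp
  [152,166): 14 bp
  [166,182): 16 bp
  [182,185): 3 bp
  [185,202): 17 bp
  [202,207): 5 bp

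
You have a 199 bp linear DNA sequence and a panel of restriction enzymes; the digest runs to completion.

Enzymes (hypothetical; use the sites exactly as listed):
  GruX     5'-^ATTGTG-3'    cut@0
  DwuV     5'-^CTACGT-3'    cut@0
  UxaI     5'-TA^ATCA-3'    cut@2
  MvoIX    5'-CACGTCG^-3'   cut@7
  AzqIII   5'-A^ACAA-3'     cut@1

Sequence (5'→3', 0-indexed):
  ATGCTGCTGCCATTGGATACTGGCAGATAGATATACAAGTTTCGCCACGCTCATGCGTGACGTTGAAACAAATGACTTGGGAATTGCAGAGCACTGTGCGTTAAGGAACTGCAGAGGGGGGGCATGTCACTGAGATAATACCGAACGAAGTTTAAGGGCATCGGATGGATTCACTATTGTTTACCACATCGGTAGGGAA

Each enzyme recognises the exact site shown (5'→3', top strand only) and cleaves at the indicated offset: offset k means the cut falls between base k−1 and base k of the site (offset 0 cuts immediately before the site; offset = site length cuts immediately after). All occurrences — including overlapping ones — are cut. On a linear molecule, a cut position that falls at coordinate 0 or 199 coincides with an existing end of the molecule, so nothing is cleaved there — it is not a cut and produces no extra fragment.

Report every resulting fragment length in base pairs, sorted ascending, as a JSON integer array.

[67,132]

Scan for sites:
  GruX (ATTGTG, off=0): no sites
  DwuV (CTACGT, off=0): no sites
  UxaI (TAATCA, off=2): no sites
  MvoIX (CACGTCG, off=7): no sites
  AzqIII AACAA/1: at [66] ⇒ [67]

All cut coordinates (distinct, sorted): [67]

Fragment lengths:
  [0,67): 67 bp
  [67,199): 132 bp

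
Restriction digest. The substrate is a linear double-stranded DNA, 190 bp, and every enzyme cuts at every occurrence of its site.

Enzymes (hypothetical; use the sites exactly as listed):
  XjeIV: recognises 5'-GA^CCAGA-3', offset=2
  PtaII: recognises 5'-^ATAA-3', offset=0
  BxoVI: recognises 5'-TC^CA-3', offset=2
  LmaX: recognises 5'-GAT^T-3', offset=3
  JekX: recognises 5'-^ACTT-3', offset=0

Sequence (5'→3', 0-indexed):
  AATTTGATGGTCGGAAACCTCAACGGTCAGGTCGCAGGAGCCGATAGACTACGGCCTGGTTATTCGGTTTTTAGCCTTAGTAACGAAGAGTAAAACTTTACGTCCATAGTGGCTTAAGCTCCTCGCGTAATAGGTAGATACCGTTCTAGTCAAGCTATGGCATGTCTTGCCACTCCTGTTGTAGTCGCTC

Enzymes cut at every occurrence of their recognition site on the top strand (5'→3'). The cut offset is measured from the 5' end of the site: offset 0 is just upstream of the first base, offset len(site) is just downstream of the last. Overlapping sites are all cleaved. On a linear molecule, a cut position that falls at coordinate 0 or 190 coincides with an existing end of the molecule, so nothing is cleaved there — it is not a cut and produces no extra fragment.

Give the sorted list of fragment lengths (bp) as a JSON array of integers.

Site scan:
  XjeIV (GACCAGA, off=2): no sites
  PtaII (ATAA, off=0): no sites
  BxoVI TCCA/2: at [102] ⇒ [104]
  LmaX (GATT, off=3): no sites
  JekX ACTT/0: at [94] ⇒ [94]

Pooled cuts: [94, 104]

Fragment lengths:
  [0,94): 94 bp
  [94,104): 10 bp
  [104,190): 86 bp

[10,86,94]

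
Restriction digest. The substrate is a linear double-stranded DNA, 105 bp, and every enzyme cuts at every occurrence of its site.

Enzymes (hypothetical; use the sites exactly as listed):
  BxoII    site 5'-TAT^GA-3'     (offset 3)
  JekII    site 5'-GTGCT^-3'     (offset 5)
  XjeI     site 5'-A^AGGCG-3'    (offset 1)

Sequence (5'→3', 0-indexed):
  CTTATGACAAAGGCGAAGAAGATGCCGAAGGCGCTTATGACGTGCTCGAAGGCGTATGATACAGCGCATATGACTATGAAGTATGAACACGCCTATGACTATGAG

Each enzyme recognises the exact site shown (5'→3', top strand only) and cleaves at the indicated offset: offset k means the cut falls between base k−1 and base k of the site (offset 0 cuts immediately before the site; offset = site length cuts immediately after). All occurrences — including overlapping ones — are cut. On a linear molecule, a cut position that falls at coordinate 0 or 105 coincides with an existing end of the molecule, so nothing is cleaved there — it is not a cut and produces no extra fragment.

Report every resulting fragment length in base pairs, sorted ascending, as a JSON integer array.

[3,3,5,5,6,6,7,8,8,10,12,14,18]

Site scan:
  BxoII TATGA/3: at [2, 35, 54, 68, 74, 81, 93, 99] ⇒ [5, 38, 57, 71, 77, 84, 96, 102]
  JekII GTGCT/5: at [41] ⇒ [46]
  XjeI AAGGCG/1: at [9, 27, 48] ⇒ [10, 28, 49]

All cut coordinates (distinct, sorted): [5, 10, 28, 38, 46, 49, 57, 71, 77, 84, 96, 102]

Fragments:
  [0,5): 5 bp
  [5,10): 5 bp
  [10,28): 18 bp
  [28,38): 10 bp
  [38,46): 8 bp
  [46,49): 3 bp
  [49,57): 8 bp
  [57,71): 14 bp
  [71,77): 6 bp
  [77,84): 7 bp
  [84,96): 12 bp
  [96,102): 6 bp
  [102,105): 3 bp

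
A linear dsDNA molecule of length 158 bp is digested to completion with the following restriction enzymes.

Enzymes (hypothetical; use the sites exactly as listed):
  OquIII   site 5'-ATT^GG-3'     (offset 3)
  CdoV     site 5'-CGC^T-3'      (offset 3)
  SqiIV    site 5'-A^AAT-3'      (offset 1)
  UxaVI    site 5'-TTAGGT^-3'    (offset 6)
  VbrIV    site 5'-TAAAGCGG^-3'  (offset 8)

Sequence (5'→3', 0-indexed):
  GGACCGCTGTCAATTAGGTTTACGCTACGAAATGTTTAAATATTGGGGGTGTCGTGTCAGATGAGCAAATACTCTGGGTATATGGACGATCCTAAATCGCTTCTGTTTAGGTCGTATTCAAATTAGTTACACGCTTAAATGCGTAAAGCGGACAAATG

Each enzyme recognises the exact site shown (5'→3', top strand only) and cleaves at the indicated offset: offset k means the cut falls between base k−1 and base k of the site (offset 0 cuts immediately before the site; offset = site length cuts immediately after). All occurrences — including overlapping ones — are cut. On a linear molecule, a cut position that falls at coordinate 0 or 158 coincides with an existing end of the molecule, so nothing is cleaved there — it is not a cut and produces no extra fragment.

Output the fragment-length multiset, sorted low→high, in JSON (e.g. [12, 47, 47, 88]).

Scan for sites:
  OquIII (ATTGG, off=3): starts [41] → cuts [44]
  CdoV (CGCT, off=3): starts [4, 22, 97, 131] → cuts [7, 25, 100, 134]
  SqiIV (AAAT, off=1): starts [29, 37, 66, 93, 119, 136, 153] → cuts [30, 38, 67, 94, 120, 137, 154]
  UxaVI (TTAGGT, off=6): starts [13, 106] → cuts [19, 112]
  VbrIV (TAAAGCGG, off=8): starts [143] → cuts [151]

Pooled cuts: [7, 19, 25, 30, 38, 44, 67, 94, 100, 112, 120, 134, 137, 151, 154]

Fragments:
  [0,7): 7 bp
  [7,19): 12 bp
  [19,25): 6 bp
  [25,30): 5 bp
  [30,38): 8 bp
  [38,44): 6 bp
  [44,67): 23 bp
  [67,94): 27 bp
  [94,100): 6 bp
  [100,112): 12 bp
  [112,120): 8 bp
  [120,134): 14 bp
  [134,137): 3 bp
  [137,151): 14 bp
  [151,154): 3 bp
  [154,158): 4 bp

[3,3,4,5,6,6,6,7,8,8,12,12,14,14,23,27]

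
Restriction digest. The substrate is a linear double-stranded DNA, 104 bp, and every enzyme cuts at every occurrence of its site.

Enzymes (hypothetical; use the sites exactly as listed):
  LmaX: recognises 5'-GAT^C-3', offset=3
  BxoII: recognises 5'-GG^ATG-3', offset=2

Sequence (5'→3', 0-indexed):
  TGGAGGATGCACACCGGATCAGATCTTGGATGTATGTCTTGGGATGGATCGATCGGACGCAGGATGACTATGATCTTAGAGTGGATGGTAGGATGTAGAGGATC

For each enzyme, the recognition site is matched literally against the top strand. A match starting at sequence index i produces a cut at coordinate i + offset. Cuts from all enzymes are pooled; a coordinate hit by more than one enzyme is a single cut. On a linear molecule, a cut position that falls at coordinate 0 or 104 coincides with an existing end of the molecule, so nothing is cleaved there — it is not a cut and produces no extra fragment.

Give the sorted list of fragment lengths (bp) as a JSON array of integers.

[1,4,5,5,6,6,8,10,10,11,11,13,14]

Scan for sites:
  LmaX GATC/3: at [16, 21, 46, 50, 71, 100] ⇒ [19, 24, 49, 53, 74, 103]
  BxoII GGATG/2: at [4, 27, 41, 61, 82, 90] ⇒ [6, 29, 43, 63, 84, 92]

Pooled cuts: [6, 19, 24, 29, 43, 49, 53, 63, 74, 84, 92, 103]

Fragments:
  [0,6): 6 bp
  [6,19): 13 bp
  [19,24): 5 bp
  [24,29): 5 bp
  [29,43): 14 bp
  [43,49): 6 bp
  [49,53): 4 bp
  [53,63): 10 bp
  [63,74): 11 bp
  [74,84): 10 bp
  [84,92): 8 bp
  [92,103): 11 bp
  [103,104): 1 bp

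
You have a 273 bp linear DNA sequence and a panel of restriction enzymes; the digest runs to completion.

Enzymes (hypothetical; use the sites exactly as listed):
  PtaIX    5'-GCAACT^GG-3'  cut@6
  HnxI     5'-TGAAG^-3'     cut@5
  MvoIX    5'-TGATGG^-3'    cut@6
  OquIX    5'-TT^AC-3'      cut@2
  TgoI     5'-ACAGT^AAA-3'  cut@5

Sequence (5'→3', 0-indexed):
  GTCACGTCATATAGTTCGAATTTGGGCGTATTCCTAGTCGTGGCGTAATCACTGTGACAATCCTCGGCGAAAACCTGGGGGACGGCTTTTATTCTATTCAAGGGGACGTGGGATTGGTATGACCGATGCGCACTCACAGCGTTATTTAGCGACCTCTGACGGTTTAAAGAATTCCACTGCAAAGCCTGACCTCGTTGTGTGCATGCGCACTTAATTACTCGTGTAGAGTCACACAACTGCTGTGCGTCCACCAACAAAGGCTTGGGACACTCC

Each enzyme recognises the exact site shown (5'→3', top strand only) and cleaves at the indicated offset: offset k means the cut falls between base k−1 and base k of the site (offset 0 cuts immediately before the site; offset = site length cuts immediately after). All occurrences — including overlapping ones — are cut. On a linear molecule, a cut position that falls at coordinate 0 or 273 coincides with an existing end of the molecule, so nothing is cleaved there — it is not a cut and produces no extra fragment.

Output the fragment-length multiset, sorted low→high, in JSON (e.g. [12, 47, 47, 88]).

[57,216]

Site scan:
  PtaIX (GCAACTGG, off=6): no sites
  HnxI (TGAAG, off=5): no sites
  MvoIX (TGATGG, off=6): no sites
  OquIX TTAC/2: at [214] ⇒ [216]
  TgoI (ACAGTAAA, off=5): no sites

All cut coordinates (distinct, sorted): [216]

Fragments:
  [0,216): 216 bp
  [216,273): 57 bp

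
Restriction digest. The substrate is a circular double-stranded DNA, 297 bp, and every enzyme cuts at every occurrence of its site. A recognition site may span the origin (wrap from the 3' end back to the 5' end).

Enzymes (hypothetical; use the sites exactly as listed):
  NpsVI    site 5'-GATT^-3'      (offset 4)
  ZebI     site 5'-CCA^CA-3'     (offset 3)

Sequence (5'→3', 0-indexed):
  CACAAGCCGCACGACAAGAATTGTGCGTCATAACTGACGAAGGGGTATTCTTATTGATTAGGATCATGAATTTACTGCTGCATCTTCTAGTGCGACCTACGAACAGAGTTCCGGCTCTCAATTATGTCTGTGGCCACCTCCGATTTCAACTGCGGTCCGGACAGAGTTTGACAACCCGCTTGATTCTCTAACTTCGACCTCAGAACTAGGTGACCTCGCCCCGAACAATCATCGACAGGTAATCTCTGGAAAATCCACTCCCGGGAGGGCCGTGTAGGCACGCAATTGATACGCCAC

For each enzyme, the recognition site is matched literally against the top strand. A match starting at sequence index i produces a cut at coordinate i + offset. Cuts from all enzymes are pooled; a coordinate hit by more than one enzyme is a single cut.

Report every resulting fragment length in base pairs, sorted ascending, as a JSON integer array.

Scan for sites:
  NpsVI (GATT, off=4): starts [55, 141, 181] → cuts [59, 145, 185]
  ZebI (CCACA, off=3): starts [296] → cuts [2]

Pooled cuts: [2, 59, 145, 185]

Fragment lengths:
  2→59: 57 bp
  59→145: 86 bp
  145→185: 40 bp
  185→2 (wrap): 297-185+2 = 114 bp

[40,57,86,114]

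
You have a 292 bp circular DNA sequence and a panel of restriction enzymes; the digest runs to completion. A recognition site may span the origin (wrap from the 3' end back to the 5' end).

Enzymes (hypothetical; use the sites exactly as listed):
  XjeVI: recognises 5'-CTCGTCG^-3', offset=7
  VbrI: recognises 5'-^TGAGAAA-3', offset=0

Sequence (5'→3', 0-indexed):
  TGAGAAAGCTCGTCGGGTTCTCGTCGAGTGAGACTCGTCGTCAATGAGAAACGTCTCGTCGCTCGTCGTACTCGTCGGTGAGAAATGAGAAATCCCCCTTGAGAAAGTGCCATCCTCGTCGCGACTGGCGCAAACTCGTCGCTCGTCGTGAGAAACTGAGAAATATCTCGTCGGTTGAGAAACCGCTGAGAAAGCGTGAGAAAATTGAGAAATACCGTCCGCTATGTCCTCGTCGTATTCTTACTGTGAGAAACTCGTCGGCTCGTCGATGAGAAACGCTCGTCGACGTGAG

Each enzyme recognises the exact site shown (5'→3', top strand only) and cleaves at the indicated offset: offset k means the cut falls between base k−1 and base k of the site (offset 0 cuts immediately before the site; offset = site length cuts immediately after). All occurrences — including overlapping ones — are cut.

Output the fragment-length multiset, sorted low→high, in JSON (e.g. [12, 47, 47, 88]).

Per-enzyme occurrences:
  XjeVI (CTCGTCG, off=7): starts [8, 19, 33, 54, 61, 70, 114, 134, 141, 166, 228, 253, 261, 278] → cuts [15, 26, 40, 61, 68, 77, 121, 141, 148, 173, 235, 260, 268, 285]
  VbrI (TGAGAAA, off=0): starts [0, 44, 78, 85, 99, 148, 156, 175, 186, 196, 205, 246, 269] → cuts [0, 44, 78, 85, 99, 148, 156, 175, 186, 196, 205, 246, 269]

Pooled cuts: [0, 15, 26, 40, 44, 61, 68, 77, 78, 85, 99, 121, 141, 148, 156, 173, 175, 186, 196, 205, 235, 246, 260, 268, 269, 285]

Fragment lengths:
  0→15: 15 bp
  15→26: 11 bp
  26→40: 14 bp
  40→44: 4 bp
  44→61: 17 bp
  61→68: 7 bp
  68→77: 9 bp
  77→78: 1 bp
  78→85: 7 bp
  85→99: 14 bp
  99→121: 22 bp
  121→141: 20 bp
  141→148: 7 bp
  148→156: 8 bp
  156→173: 17 bp
  173→175: 2 bp
  175→186: 11 bp
  186→196: 10 bp
  196→205: 9 bp
  205→235: 30 bp
  235→246: 11 bp
  246→260: 14 bp
  260→268: 8 bp
  268→269: 1 bp
  269→285: 16 bp
  285→0 (wrap): 292-285+0 = 7 bp

[1,1,2,4,7,7,7,7,8,8,9,9,10,11,11,11,14,14,14,15,16,17,17,20,22,30]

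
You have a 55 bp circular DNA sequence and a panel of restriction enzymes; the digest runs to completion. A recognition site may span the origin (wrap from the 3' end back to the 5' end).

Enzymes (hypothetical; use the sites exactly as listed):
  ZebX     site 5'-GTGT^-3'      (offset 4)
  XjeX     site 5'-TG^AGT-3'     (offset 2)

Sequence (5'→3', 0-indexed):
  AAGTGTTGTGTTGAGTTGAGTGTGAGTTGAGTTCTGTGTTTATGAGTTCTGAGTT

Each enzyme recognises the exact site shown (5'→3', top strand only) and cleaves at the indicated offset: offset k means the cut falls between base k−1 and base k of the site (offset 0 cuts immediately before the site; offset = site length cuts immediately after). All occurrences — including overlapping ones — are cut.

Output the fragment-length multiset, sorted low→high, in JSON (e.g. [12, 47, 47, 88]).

Per-enzyme occurrences:
  ZebX GTGT/4: at [2, 7, 19, 35] ⇒ [6, 11, 23, 39]
  XjeX TGAGT/2: at [11, 16, 22, 27, 42, 49] ⇒ [13, 18, 24, 29, 44, 51]

All cut coordinates (distinct, sorted): [6, 11, 13, 18, 23, 24, 29, 39, 44, 51]

Fragments:
  6→11: 5 bp
  11→13: 2 bp
  13→18: 5 bp
  18→23: 5 bp
  23→24: 1 bp
  24→29: 5 bp
  29→39: 10 bp
  39→44: 5 bp
  44→51: 7 bp
  51→6 (wrap): 55-51+6 = 10 bp

[1,2,5,5,5,5,5,7,10,10]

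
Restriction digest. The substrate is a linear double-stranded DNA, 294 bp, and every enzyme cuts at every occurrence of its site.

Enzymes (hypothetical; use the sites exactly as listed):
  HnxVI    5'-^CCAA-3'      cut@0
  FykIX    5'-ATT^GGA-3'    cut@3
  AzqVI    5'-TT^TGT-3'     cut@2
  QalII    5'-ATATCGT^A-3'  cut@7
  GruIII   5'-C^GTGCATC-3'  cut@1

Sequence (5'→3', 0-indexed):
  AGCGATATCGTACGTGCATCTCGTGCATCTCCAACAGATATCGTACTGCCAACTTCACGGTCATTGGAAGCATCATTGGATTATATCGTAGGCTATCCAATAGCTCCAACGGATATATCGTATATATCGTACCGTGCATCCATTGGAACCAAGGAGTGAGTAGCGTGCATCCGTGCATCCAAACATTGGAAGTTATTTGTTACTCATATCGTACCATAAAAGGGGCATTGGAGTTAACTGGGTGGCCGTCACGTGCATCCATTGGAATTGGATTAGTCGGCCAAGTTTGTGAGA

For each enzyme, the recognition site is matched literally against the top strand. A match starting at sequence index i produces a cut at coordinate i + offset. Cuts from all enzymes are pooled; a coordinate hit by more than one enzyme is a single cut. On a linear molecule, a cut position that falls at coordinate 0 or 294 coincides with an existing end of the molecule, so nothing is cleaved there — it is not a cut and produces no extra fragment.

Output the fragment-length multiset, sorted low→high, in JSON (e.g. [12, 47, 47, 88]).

Site scan:
  HnxVI (CCAA, off=0): starts [30, 48, 96, 105, 148, 178, 280] → cuts [30, 48, 96, 105, 148, 178, 280]
  FykIX (ATTGGA, off=3): starts [62, 74, 141, 184, 226, 260, 266] → cuts [65, 77, 144, 187, 229, 263, 269]
  AzqVI (TTTGT, off=2): starts [195, 285] → cuts [197, 287]
  QalII (ATATCGTA, off=7): starts [4, 37, 82, 114, 123, 205] → cuts [11, 44, 89, 121, 130, 212]
  GruIII (CGTGCATC, off=1): starts [12, 21, 132, 163, 171, 251] → cuts [13, 22, 133, 164, 172, 252]

All cut coordinates (distinct, sorted): [11, 13, 22, 30, 44, 48, 65, 77, 89, 96, 105, 121, 130, 133, 144, 148, 164, 172, 178, 187, 197, 212, 229, 252, 263, 269, 280, 287]

Fragments:
  [0,11): 11 bp
  [11,13): 2 bp
  [13,22): 9 bp
  [22,30): 8 bp
  [30,44): 14 bp
  [44,48): 4 bp
  [48,65): 17 bp
  [65,77): 12 bp
  [77,89): 12 bp
  [89,96): 7 bp
  [96,105): 9 bp
  [105,121): 16 bp
  [121,130): 9 bp
  [130,133): 3 bp
  [133,144): 11 bp
  [144,148): 4 bp
  [148,164): 16 bp
  [164,172): 8 bp
  [172,178): 6 bp
  [178,187): 9 bp
  [187,197): 10 bp
  [197,212): 15 bp
  [212,229): 17 bp
  [229,252): 23 bp
  [252,263): 11 bp
  [263,269): 6 bp
  [269,280): 11 bp
  [280,287): 7 bp
  [287,294): 7 bp

[2,3,4,4,6,6,7,7,7,8,8,9,9,9,9,10,11,11,11,11,12,12,14,15,16,16,17,17,23]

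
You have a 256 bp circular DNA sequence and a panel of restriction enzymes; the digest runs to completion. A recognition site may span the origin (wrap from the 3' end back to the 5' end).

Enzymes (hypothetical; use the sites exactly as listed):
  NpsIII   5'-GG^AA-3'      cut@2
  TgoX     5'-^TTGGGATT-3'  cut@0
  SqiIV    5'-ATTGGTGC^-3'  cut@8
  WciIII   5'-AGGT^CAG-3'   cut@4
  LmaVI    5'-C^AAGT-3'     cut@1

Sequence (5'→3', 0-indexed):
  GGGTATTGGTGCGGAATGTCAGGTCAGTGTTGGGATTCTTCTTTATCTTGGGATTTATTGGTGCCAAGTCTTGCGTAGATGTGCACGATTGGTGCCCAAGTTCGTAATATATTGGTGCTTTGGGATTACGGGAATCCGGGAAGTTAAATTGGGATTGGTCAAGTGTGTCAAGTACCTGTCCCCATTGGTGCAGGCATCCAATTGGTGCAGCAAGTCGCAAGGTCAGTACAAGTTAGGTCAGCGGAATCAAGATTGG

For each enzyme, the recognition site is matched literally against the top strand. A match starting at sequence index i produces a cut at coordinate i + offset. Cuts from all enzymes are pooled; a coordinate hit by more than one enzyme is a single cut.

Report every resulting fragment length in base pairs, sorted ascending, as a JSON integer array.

Scan for sites:
  NpsIII GGAA/2: at [12, 130, 138, 242] ⇒ [14, 132, 140, 244]
  TgoX TTGGGATT/0: at [29, 47, 119, 148] ⇒ [29, 47, 119, 148]
  SqiIV ATTGGTGC/8: at [4, 56, 87, 110, 183, 200] ⇒ [12, 64, 95, 118, 191, 208]
  WciIII AGGTCAG/4: at [20, 219, 234] ⇒ [24, 223, 238]
  LmaVI CAAGT/1: at [64, 96, 159, 168, 210, 228] ⇒ [65, 97, 160, 169, 211, 229]

Pooled cuts: [12, 14, 24, 29, 47, 64, 65, 95, 97, 118, 119, 132, 140, 148, 160, 169, 191, 208, 211, 223, 229, 238, 244]

Fragment lengths:
  12→14: 2 bp
  14→24: 10 bp
  24→29: 5 bp
  29→47: 18 bp
  47→64: 17 bp
  64→65: 1 bp
  65→95: 30 bp
  95→97: 2 bp
  97→118: 21 bp
  118→119: 1 bp
  119→132: 13 bp
  132→140: 8 bp
  140→148: 8 bp
  148→160: 12 bp
  160→169: 9 bp
  169→191: 22 bp
  191→208: 17 bp
  208→211: 3 bp
  211→223: 12 bp
  223→229: 6 bp
  229→238: 9 bp
  238→244: 6 bp
  244→12 (wrap): 256-244+12 = 24 bp

[1,1,2,2,3,5,6,6,8,8,9,9,10,12,12,13,17,17,18,21,22,24,30]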